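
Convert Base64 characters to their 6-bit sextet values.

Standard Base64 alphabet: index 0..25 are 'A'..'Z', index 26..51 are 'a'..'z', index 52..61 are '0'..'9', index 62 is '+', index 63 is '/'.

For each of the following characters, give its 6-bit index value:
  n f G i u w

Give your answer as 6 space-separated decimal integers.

Answer: 39 31 6 34 46 48

Derivation:
'n': a..z range, 26 + ord('n') − ord('a') = 39
'f': a..z range, 26 + ord('f') − ord('a') = 31
'G': A..Z range, ord('G') − ord('A') = 6
'i': a..z range, 26 + ord('i') − ord('a') = 34
'u': a..z range, 26 + ord('u') − ord('a') = 46
'w': a..z range, 26 + ord('w') − ord('a') = 48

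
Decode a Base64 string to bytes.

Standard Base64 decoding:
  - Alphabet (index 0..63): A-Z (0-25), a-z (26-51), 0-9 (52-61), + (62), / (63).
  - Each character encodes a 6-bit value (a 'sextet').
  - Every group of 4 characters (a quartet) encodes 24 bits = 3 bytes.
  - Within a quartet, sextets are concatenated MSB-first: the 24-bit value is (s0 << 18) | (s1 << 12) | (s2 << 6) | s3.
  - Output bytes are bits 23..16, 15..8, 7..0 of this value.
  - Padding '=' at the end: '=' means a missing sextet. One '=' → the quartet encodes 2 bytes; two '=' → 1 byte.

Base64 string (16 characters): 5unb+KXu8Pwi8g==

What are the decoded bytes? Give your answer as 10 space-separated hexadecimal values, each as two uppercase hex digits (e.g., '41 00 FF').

Answer: E6 E9 DB F8 A5 EE F0 FC 22 F2

Derivation:
After char 0 ('5'=57): chars_in_quartet=1 acc=0x39 bytes_emitted=0
After char 1 ('u'=46): chars_in_quartet=2 acc=0xE6E bytes_emitted=0
After char 2 ('n'=39): chars_in_quartet=3 acc=0x39BA7 bytes_emitted=0
After char 3 ('b'=27): chars_in_quartet=4 acc=0xE6E9DB -> emit E6 E9 DB, reset; bytes_emitted=3
After char 4 ('+'=62): chars_in_quartet=1 acc=0x3E bytes_emitted=3
After char 5 ('K'=10): chars_in_quartet=2 acc=0xF8A bytes_emitted=3
After char 6 ('X'=23): chars_in_quartet=3 acc=0x3E297 bytes_emitted=3
After char 7 ('u'=46): chars_in_quartet=4 acc=0xF8A5EE -> emit F8 A5 EE, reset; bytes_emitted=6
After char 8 ('8'=60): chars_in_quartet=1 acc=0x3C bytes_emitted=6
After char 9 ('P'=15): chars_in_quartet=2 acc=0xF0F bytes_emitted=6
After char 10 ('w'=48): chars_in_quartet=3 acc=0x3C3F0 bytes_emitted=6
After char 11 ('i'=34): chars_in_quartet=4 acc=0xF0FC22 -> emit F0 FC 22, reset; bytes_emitted=9
After char 12 ('8'=60): chars_in_quartet=1 acc=0x3C bytes_emitted=9
After char 13 ('g'=32): chars_in_quartet=2 acc=0xF20 bytes_emitted=9
Padding '==': partial quartet acc=0xF20 -> emit F2; bytes_emitted=10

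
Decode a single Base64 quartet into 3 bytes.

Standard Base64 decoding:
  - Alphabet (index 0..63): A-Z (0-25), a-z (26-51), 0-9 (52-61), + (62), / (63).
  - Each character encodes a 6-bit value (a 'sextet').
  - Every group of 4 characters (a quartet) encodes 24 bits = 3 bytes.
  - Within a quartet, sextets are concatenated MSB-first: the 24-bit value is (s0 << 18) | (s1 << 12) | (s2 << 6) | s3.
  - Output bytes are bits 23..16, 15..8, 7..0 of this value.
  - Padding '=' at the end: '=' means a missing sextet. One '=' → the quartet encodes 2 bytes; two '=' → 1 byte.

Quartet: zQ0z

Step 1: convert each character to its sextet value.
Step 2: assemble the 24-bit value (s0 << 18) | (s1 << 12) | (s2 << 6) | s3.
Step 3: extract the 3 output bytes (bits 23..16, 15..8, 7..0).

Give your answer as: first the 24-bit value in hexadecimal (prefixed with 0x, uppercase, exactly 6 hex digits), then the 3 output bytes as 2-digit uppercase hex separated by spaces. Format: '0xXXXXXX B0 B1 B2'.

Answer: 0xCD0D33 CD 0D 33

Derivation:
Sextets: z=51, Q=16, 0=52, z=51
24-bit: (51<<18) | (16<<12) | (52<<6) | 51
      = 0xCC0000 | 0x010000 | 0x000D00 | 0x000033
      = 0xCD0D33
Bytes: (v>>16)&0xFF=CD, (v>>8)&0xFF=0D, v&0xFF=33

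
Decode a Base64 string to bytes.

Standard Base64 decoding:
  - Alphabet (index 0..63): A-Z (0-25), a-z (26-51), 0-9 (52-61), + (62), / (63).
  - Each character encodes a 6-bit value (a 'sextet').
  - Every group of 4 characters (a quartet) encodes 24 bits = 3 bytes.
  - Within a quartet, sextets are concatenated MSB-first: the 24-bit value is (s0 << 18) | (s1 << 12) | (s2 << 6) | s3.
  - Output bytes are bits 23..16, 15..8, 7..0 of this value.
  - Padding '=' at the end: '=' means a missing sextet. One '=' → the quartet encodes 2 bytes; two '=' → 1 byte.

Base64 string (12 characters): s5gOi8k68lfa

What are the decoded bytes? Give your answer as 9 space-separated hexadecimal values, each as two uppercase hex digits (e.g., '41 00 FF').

After char 0 ('s'=44): chars_in_quartet=1 acc=0x2C bytes_emitted=0
After char 1 ('5'=57): chars_in_quartet=2 acc=0xB39 bytes_emitted=0
After char 2 ('g'=32): chars_in_quartet=3 acc=0x2CE60 bytes_emitted=0
After char 3 ('O'=14): chars_in_quartet=4 acc=0xB3980E -> emit B3 98 0E, reset; bytes_emitted=3
After char 4 ('i'=34): chars_in_quartet=1 acc=0x22 bytes_emitted=3
After char 5 ('8'=60): chars_in_quartet=2 acc=0x8BC bytes_emitted=3
After char 6 ('k'=36): chars_in_quartet=3 acc=0x22F24 bytes_emitted=3
After char 7 ('6'=58): chars_in_quartet=4 acc=0x8BC93A -> emit 8B C9 3A, reset; bytes_emitted=6
After char 8 ('8'=60): chars_in_quartet=1 acc=0x3C bytes_emitted=6
After char 9 ('l'=37): chars_in_quartet=2 acc=0xF25 bytes_emitted=6
After char 10 ('f'=31): chars_in_quartet=3 acc=0x3C95F bytes_emitted=6
After char 11 ('a'=26): chars_in_quartet=4 acc=0xF257DA -> emit F2 57 DA, reset; bytes_emitted=9

Answer: B3 98 0E 8B C9 3A F2 57 DA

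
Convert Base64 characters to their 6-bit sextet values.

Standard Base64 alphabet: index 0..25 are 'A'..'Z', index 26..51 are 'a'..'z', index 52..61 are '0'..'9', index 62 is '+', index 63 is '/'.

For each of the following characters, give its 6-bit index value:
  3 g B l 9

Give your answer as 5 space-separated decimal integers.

Answer: 55 32 1 37 61

Derivation:
'3': 0..9 range, 52 + ord('3') − ord('0') = 55
'g': a..z range, 26 + ord('g') − ord('a') = 32
'B': A..Z range, ord('B') − ord('A') = 1
'l': a..z range, 26 + ord('l') − ord('a') = 37
'9': 0..9 range, 52 + ord('9') − ord('0') = 61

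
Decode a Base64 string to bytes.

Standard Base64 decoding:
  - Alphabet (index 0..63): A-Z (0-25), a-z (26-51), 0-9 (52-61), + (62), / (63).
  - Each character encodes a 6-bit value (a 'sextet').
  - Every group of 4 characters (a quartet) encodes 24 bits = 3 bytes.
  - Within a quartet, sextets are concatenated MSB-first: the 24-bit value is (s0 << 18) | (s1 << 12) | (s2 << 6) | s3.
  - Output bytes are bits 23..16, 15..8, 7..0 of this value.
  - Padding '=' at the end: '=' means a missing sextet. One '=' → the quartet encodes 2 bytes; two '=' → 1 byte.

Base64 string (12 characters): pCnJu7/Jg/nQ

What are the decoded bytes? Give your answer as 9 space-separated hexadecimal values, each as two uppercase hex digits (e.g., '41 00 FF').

Answer: A4 29 C9 BB BF C9 83 F9 D0

Derivation:
After char 0 ('p'=41): chars_in_quartet=1 acc=0x29 bytes_emitted=0
After char 1 ('C'=2): chars_in_quartet=2 acc=0xA42 bytes_emitted=0
After char 2 ('n'=39): chars_in_quartet=3 acc=0x290A7 bytes_emitted=0
After char 3 ('J'=9): chars_in_quartet=4 acc=0xA429C9 -> emit A4 29 C9, reset; bytes_emitted=3
After char 4 ('u'=46): chars_in_quartet=1 acc=0x2E bytes_emitted=3
After char 5 ('7'=59): chars_in_quartet=2 acc=0xBBB bytes_emitted=3
After char 6 ('/'=63): chars_in_quartet=3 acc=0x2EEFF bytes_emitted=3
After char 7 ('J'=9): chars_in_quartet=4 acc=0xBBBFC9 -> emit BB BF C9, reset; bytes_emitted=6
After char 8 ('g'=32): chars_in_quartet=1 acc=0x20 bytes_emitted=6
After char 9 ('/'=63): chars_in_quartet=2 acc=0x83F bytes_emitted=6
After char 10 ('n'=39): chars_in_quartet=3 acc=0x20FE7 bytes_emitted=6
After char 11 ('Q'=16): chars_in_quartet=4 acc=0x83F9D0 -> emit 83 F9 D0, reset; bytes_emitted=9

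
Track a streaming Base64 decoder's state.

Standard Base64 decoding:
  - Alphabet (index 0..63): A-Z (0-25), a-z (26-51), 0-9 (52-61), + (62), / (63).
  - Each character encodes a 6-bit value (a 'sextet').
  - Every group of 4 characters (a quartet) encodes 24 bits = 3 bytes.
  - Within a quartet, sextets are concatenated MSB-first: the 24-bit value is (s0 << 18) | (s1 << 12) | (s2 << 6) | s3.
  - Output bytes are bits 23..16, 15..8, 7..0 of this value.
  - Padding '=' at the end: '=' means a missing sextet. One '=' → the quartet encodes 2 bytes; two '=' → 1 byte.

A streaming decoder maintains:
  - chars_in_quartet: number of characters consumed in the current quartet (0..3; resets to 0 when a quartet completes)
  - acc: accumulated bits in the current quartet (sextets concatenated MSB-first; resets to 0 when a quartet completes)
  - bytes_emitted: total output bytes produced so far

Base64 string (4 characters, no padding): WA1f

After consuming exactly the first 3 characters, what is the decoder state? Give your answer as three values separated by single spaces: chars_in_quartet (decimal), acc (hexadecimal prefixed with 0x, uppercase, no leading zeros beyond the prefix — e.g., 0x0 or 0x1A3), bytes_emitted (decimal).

After char 0 ('W'=22): chars_in_quartet=1 acc=0x16 bytes_emitted=0
After char 1 ('A'=0): chars_in_quartet=2 acc=0x580 bytes_emitted=0
After char 2 ('1'=53): chars_in_quartet=3 acc=0x16035 bytes_emitted=0

Answer: 3 0x16035 0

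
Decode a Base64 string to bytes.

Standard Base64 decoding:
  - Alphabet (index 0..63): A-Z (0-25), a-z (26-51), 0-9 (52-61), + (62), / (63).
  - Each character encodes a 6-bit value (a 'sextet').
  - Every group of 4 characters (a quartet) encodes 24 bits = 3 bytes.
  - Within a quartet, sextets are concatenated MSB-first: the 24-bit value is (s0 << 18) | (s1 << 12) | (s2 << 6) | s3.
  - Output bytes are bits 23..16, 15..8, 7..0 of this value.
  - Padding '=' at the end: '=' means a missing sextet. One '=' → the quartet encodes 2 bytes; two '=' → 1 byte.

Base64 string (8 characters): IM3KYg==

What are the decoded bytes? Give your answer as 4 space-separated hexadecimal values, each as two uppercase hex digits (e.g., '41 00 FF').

Answer: 20 CD CA 62

Derivation:
After char 0 ('I'=8): chars_in_quartet=1 acc=0x8 bytes_emitted=0
After char 1 ('M'=12): chars_in_quartet=2 acc=0x20C bytes_emitted=0
After char 2 ('3'=55): chars_in_quartet=3 acc=0x8337 bytes_emitted=0
After char 3 ('K'=10): chars_in_quartet=4 acc=0x20CDCA -> emit 20 CD CA, reset; bytes_emitted=3
After char 4 ('Y'=24): chars_in_quartet=1 acc=0x18 bytes_emitted=3
After char 5 ('g'=32): chars_in_quartet=2 acc=0x620 bytes_emitted=3
Padding '==': partial quartet acc=0x620 -> emit 62; bytes_emitted=4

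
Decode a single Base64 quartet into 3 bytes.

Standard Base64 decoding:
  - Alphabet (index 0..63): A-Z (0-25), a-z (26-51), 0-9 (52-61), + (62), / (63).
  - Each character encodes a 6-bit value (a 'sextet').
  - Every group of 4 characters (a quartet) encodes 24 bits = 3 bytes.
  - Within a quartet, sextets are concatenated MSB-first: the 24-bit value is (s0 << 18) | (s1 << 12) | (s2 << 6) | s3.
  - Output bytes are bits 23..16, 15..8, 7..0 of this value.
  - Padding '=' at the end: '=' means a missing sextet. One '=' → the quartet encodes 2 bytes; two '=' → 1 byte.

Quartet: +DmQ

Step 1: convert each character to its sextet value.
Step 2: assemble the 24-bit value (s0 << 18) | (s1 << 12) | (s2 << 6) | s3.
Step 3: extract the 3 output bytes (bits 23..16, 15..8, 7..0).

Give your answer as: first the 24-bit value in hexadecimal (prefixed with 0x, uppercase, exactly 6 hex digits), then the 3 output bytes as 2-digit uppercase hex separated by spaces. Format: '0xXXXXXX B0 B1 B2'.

Sextets: +=62, D=3, m=38, Q=16
24-bit: (62<<18) | (3<<12) | (38<<6) | 16
      = 0xF80000 | 0x003000 | 0x000980 | 0x000010
      = 0xF83990
Bytes: (v>>16)&0xFF=F8, (v>>8)&0xFF=39, v&0xFF=90

Answer: 0xF83990 F8 39 90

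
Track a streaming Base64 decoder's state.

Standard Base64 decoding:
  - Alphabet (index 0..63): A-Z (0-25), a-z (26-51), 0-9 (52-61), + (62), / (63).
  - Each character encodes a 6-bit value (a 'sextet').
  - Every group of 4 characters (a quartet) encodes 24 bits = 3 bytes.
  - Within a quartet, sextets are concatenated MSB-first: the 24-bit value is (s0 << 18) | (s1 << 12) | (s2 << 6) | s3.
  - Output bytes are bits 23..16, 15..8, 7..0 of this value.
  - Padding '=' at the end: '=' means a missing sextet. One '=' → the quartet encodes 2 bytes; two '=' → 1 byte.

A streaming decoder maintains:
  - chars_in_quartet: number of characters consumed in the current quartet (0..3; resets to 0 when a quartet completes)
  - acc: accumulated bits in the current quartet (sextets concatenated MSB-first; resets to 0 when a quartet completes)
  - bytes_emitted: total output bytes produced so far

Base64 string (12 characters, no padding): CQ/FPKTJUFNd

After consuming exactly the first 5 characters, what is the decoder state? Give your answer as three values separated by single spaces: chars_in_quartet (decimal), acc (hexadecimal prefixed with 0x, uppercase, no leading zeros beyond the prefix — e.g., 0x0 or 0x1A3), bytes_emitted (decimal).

After char 0 ('C'=2): chars_in_quartet=1 acc=0x2 bytes_emitted=0
After char 1 ('Q'=16): chars_in_quartet=2 acc=0x90 bytes_emitted=0
After char 2 ('/'=63): chars_in_quartet=3 acc=0x243F bytes_emitted=0
After char 3 ('F'=5): chars_in_quartet=4 acc=0x90FC5 -> emit 09 0F C5, reset; bytes_emitted=3
After char 4 ('P'=15): chars_in_quartet=1 acc=0xF bytes_emitted=3

Answer: 1 0xF 3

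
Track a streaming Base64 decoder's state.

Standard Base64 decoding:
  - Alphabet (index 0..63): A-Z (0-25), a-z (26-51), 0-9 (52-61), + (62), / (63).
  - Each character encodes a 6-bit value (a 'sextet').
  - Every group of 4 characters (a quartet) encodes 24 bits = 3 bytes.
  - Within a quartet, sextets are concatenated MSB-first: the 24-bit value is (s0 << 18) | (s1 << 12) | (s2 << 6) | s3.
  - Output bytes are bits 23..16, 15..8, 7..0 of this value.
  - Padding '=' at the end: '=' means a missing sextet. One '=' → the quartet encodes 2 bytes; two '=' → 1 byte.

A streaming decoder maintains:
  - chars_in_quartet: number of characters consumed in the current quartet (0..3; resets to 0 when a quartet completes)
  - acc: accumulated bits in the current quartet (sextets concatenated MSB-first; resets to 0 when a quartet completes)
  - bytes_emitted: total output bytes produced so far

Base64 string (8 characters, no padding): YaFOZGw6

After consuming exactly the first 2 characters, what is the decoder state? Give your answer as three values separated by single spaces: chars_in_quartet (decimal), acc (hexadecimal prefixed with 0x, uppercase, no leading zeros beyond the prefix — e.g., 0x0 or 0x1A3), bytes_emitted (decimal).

After char 0 ('Y'=24): chars_in_quartet=1 acc=0x18 bytes_emitted=0
After char 1 ('a'=26): chars_in_quartet=2 acc=0x61A bytes_emitted=0

Answer: 2 0x61A 0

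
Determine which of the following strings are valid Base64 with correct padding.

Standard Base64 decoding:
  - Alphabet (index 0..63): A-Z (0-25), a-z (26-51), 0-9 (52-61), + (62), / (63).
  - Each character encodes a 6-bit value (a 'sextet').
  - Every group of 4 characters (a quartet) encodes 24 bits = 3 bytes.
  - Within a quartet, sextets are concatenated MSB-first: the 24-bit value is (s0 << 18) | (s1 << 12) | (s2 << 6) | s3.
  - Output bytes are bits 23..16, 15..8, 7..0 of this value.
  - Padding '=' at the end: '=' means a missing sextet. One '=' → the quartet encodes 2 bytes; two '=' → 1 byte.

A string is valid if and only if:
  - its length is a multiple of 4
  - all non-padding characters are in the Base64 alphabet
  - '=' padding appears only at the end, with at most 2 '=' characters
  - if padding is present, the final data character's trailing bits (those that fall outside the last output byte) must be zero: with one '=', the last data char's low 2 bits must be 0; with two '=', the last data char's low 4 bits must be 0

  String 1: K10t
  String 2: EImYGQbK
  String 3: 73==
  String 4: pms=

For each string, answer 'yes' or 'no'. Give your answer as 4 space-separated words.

String 1: 'K10t' → valid
String 2: 'EImYGQbK' → valid
String 3: '73==' → invalid (bad trailing bits)
String 4: 'pms=' → valid

Answer: yes yes no yes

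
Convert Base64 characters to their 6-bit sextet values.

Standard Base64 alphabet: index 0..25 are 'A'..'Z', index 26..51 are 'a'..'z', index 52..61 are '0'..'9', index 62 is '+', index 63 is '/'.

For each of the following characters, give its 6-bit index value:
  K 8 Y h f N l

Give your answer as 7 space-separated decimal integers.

'K': A..Z range, ord('K') − ord('A') = 10
'8': 0..9 range, 52 + ord('8') − ord('0') = 60
'Y': A..Z range, ord('Y') − ord('A') = 24
'h': a..z range, 26 + ord('h') − ord('a') = 33
'f': a..z range, 26 + ord('f') − ord('a') = 31
'N': A..Z range, ord('N') − ord('A') = 13
'l': a..z range, 26 + ord('l') − ord('a') = 37

Answer: 10 60 24 33 31 13 37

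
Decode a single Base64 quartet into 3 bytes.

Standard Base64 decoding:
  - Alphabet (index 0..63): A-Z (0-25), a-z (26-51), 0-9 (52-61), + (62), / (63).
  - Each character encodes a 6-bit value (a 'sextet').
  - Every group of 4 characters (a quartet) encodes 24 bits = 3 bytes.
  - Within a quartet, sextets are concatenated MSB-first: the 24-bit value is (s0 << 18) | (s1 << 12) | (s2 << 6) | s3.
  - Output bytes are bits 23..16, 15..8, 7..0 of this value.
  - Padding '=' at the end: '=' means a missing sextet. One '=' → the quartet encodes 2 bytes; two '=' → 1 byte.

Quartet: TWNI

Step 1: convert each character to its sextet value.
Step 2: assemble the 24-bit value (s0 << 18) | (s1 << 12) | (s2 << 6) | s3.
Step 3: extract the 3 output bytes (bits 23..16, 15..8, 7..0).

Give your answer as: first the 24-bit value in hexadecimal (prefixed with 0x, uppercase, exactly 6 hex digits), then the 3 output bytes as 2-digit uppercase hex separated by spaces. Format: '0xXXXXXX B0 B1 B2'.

Sextets: T=19, W=22, N=13, I=8
24-bit: (19<<18) | (22<<12) | (13<<6) | 8
      = 0x4C0000 | 0x016000 | 0x000340 | 0x000008
      = 0x4D6348
Bytes: (v>>16)&0xFF=4D, (v>>8)&0xFF=63, v&0xFF=48

Answer: 0x4D6348 4D 63 48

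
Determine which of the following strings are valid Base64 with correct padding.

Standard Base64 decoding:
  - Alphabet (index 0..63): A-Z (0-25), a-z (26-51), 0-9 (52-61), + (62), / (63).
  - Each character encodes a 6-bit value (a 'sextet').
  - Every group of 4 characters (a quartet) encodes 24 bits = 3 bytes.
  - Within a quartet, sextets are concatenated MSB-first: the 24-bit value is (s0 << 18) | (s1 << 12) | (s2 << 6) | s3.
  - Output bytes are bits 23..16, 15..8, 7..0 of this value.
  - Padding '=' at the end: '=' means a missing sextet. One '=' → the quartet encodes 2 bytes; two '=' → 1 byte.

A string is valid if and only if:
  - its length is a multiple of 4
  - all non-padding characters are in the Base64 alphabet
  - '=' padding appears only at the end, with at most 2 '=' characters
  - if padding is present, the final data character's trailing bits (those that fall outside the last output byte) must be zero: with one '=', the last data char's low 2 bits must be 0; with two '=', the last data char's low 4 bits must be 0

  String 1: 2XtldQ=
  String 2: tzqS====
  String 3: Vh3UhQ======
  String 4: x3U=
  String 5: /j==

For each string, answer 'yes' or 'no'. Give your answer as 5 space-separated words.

String 1: '2XtldQ=' → invalid (len=7 not mult of 4)
String 2: 'tzqS====' → invalid (4 pad chars (max 2))
String 3: 'Vh3UhQ======' → invalid (6 pad chars (max 2))
String 4: 'x3U=' → valid
String 5: '/j==' → invalid (bad trailing bits)

Answer: no no no yes no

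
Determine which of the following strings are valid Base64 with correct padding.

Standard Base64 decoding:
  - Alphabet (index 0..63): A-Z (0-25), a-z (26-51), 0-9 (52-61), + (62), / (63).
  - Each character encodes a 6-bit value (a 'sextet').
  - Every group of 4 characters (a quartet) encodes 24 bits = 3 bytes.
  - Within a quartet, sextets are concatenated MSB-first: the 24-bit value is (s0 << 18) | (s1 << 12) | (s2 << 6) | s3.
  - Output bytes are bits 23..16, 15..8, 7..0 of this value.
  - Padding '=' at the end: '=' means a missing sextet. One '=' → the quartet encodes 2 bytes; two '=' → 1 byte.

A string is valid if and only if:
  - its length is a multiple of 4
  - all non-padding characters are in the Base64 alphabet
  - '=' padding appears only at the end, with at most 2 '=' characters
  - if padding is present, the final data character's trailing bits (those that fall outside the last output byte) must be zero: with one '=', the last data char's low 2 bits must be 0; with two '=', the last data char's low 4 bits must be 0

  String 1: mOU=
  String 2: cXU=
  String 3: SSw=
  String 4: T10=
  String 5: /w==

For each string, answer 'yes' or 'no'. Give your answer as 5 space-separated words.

Answer: yes yes yes yes yes

Derivation:
String 1: 'mOU=' → valid
String 2: 'cXU=' → valid
String 3: 'SSw=' → valid
String 4: 'T10=' → valid
String 5: '/w==' → valid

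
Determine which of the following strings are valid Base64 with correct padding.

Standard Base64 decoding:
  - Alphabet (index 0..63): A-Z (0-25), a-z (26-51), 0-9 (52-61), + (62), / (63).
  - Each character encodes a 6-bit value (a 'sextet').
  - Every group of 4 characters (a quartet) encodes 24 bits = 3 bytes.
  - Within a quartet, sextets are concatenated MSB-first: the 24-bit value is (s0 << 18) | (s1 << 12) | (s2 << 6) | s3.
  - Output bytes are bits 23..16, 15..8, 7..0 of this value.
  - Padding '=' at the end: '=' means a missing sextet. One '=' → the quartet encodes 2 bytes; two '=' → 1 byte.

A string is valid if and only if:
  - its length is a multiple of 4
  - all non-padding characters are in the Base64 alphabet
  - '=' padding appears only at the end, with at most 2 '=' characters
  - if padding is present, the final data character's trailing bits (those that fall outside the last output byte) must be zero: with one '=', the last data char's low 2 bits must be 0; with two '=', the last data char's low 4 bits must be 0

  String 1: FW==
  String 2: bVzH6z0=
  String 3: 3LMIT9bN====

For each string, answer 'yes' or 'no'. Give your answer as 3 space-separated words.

Answer: no yes no

Derivation:
String 1: 'FW==' → invalid (bad trailing bits)
String 2: 'bVzH6z0=' → valid
String 3: '3LMIT9bN====' → invalid (4 pad chars (max 2))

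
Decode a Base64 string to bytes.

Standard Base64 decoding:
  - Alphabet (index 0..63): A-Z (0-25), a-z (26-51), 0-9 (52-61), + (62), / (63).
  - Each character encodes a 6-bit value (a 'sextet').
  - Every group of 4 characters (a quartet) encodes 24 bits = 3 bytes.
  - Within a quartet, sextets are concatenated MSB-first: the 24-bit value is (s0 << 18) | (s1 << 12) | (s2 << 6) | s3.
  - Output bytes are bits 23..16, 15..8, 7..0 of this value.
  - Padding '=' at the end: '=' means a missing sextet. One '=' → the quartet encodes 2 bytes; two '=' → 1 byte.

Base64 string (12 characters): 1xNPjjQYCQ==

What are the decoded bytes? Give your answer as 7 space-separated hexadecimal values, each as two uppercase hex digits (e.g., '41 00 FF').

After char 0 ('1'=53): chars_in_quartet=1 acc=0x35 bytes_emitted=0
After char 1 ('x'=49): chars_in_quartet=2 acc=0xD71 bytes_emitted=0
After char 2 ('N'=13): chars_in_quartet=3 acc=0x35C4D bytes_emitted=0
After char 3 ('P'=15): chars_in_quartet=4 acc=0xD7134F -> emit D7 13 4F, reset; bytes_emitted=3
After char 4 ('j'=35): chars_in_quartet=1 acc=0x23 bytes_emitted=3
After char 5 ('j'=35): chars_in_quartet=2 acc=0x8E3 bytes_emitted=3
After char 6 ('Q'=16): chars_in_quartet=3 acc=0x238D0 bytes_emitted=3
After char 7 ('Y'=24): chars_in_quartet=4 acc=0x8E3418 -> emit 8E 34 18, reset; bytes_emitted=6
After char 8 ('C'=2): chars_in_quartet=1 acc=0x2 bytes_emitted=6
After char 9 ('Q'=16): chars_in_quartet=2 acc=0x90 bytes_emitted=6
Padding '==': partial quartet acc=0x90 -> emit 09; bytes_emitted=7

Answer: D7 13 4F 8E 34 18 09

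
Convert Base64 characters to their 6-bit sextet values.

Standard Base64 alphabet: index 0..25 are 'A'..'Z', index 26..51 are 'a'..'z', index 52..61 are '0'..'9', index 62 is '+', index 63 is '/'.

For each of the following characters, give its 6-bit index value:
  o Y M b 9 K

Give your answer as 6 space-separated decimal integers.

Answer: 40 24 12 27 61 10

Derivation:
'o': a..z range, 26 + ord('o') − ord('a') = 40
'Y': A..Z range, ord('Y') − ord('A') = 24
'M': A..Z range, ord('M') − ord('A') = 12
'b': a..z range, 26 + ord('b') − ord('a') = 27
'9': 0..9 range, 52 + ord('9') − ord('0') = 61
'K': A..Z range, ord('K') − ord('A') = 10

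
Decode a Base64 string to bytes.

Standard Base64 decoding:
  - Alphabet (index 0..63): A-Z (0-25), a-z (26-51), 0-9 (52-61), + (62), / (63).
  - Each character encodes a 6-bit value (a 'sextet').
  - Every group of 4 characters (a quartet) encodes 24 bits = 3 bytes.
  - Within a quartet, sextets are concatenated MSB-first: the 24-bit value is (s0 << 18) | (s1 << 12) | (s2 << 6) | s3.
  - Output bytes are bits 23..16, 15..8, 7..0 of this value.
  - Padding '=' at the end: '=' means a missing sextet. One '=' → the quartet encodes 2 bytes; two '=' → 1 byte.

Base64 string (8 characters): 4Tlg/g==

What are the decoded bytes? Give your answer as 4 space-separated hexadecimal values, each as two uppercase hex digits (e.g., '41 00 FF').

After char 0 ('4'=56): chars_in_quartet=1 acc=0x38 bytes_emitted=0
After char 1 ('T'=19): chars_in_quartet=2 acc=0xE13 bytes_emitted=0
After char 2 ('l'=37): chars_in_quartet=3 acc=0x384E5 bytes_emitted=0
After char 3 ('g'=32): chars_in_quartet=4 acc=0xE13960 -> emit E1 39 60, reset; bytes_emitted=3
After char 4 ('/'=63): chars_in_quartet=1 acc=0x3F bytes_emitted=3
After char 5 ('g'=32): chars_in_quartet=2 acc=0xFE0 bytes_emitted=3
Padding '==': partial quartet acc=0xFE0 -> emit FE; bytes_emitted=4

Answer: E1 39 60 FE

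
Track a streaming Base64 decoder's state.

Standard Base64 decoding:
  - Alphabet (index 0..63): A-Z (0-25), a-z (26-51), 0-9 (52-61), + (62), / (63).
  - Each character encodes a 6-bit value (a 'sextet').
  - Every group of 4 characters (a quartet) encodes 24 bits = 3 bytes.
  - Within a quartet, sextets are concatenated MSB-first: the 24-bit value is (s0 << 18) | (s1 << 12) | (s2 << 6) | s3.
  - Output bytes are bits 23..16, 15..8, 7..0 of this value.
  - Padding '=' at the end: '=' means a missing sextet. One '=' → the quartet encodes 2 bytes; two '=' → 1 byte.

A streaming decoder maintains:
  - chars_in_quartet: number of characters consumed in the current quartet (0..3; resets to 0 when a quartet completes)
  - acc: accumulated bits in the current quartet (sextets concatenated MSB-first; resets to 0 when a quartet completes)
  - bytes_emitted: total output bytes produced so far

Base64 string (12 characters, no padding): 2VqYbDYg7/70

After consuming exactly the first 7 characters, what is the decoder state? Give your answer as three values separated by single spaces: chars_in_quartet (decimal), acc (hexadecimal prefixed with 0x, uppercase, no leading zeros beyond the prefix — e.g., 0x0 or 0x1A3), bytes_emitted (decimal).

Answer: 3 0x1B0D8 3

Derivation:
After char 0 ('2'=54): chars_in_quartet=1 acc=0x36 bytes_emitted=0
After char 1 ('V'=21): chars_in_quartet=2 acc=0xD95 bytes_emitted=0
After char 2 ('q'=42): chars_in_quartet=3 acc=0x3656A bytes_emitted=0
After char 3 ('Y'=24): chars_in_quartet=4 acc=0xD95A98 -> emit D9 5A 98, reset; bytes_emitted=3
After char 4 ('b'=27): chars_in_quartet=1 acc=0x1B bytes_emitted=3
After char 5 ('D'=3): chars_in_quartet=2 acc=0x6C3 bytes_emitted=3
After char 6 ('Y'=24): chars_in_quartet=3 acc=0x1B0D8 bytes_emitted=3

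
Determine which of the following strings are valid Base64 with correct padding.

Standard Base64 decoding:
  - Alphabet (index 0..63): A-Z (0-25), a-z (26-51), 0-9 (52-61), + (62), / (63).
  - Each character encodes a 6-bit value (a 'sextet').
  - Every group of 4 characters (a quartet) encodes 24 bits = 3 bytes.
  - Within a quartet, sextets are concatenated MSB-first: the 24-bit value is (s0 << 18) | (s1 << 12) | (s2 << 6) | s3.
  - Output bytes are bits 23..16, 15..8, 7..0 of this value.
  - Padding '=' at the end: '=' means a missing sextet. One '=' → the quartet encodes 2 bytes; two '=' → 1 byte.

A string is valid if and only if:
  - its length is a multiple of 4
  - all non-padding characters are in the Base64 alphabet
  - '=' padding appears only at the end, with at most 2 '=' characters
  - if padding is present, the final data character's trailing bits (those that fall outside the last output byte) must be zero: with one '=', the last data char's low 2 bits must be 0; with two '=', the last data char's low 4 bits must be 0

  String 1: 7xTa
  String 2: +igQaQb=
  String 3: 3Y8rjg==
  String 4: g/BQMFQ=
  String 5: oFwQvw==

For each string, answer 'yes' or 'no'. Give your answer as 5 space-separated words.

String 1: '7xTa' → valid
String 2: '+igQaQb=' → invalid (bad trailing bits)
String 3: '3Y8rjg==' → valid
String 4: 'g/BQMFQ=' → valid
String 5: 'oFwQvw==' → valid

Answer: yes no yes yes yes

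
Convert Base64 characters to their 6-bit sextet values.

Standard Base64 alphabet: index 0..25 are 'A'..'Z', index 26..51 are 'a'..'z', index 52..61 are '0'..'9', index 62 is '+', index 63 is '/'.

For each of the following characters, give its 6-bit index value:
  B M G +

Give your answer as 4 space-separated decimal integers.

'B': A..Z range, ord('B') − ord('A') = 1
'M': A..Z range, ord('M') − ord('A') = 12
'G': A..Z range, ord('G') − ord('A') = 6
'+': index 62

Answer: 1 12 6 62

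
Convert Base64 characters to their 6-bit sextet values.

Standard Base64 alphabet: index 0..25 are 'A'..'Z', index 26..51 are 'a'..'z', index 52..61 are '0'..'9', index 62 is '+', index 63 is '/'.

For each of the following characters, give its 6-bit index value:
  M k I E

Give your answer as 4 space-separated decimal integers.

Answer: 12 36 8 4

Derivation:
'M': A..Z range, ord('M') − ord('A') = 12
'k': a..z range, 26 + ord('k') − ord('a') = 36
'I': A..Z range, ord('I') − ord('A') = 8
'E': A..Z range, ord('E') − ord('A') = 4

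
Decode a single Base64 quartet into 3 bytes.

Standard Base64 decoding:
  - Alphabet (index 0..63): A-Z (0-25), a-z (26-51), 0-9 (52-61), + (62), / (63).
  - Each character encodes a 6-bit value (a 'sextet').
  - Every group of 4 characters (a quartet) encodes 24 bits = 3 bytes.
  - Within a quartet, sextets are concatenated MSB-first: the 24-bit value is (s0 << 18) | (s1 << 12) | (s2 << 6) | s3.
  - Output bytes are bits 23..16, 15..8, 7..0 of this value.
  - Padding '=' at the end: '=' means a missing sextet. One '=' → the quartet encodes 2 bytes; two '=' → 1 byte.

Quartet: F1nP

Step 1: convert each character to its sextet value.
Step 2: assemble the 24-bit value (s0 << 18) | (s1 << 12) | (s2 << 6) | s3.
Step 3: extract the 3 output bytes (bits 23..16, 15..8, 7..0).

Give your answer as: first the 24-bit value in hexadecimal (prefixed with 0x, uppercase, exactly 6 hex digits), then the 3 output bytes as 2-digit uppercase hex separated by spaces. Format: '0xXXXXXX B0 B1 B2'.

Answer: 0x1759CF 17 59 CF

Derivation:
Sextets: F=5, 1=53, n=39, P=15
24-bit: (5<<18) | (53<<12) | (39<<6) | 15
      = 0x140000 | 0x035000 | 0x0009C0 | 0x00000F
      = 0x1759CF
Bytes: (v>>16)&0xFF=17, (v>>8)&0xFF=59, v&0xFF=CF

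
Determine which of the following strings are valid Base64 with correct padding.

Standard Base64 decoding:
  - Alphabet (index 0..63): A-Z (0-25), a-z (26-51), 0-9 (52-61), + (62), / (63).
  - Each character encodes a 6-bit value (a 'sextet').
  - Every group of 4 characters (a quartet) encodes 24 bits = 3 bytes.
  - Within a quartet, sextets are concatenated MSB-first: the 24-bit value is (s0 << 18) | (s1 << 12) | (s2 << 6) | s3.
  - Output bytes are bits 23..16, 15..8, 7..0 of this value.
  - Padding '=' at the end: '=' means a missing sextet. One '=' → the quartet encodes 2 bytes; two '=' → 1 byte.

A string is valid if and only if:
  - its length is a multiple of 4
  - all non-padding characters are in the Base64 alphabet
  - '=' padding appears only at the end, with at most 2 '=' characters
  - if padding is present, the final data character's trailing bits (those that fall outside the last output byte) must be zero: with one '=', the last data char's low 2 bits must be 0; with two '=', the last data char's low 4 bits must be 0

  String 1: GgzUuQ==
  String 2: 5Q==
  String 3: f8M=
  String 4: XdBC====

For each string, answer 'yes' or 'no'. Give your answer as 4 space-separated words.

Answer: yes yes yes no

Derivation:
String 1: 'GgzUuQ==' → valid
String 2: '5Q==' → valid
String 3: 'f8M=' → valid
String 4: 'XdBC====' → invalid (4 pad chars (max 2))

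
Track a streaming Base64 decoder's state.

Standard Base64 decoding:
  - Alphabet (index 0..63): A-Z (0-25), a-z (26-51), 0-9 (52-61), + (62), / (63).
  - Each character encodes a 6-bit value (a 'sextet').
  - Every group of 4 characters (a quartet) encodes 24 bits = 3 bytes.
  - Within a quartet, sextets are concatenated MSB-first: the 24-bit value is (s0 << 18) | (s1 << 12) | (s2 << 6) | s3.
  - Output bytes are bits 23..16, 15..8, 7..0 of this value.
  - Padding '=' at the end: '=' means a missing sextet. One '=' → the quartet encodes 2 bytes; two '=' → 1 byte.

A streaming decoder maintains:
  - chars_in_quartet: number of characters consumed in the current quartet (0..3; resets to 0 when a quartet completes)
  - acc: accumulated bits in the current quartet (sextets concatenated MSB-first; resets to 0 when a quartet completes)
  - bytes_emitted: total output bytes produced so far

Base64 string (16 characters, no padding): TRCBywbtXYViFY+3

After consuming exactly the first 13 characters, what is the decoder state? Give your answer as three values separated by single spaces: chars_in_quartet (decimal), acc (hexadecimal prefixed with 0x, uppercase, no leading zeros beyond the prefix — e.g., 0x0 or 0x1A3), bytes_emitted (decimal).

Answer: 1 0x5 9

Derivation:
After char 0 ('T'=19): chars_in_quartet=1 acc=0x13 bytes_emitted=0
After char 1 ('R'=17): chars_in_quartet=2 acc=0x4D1 bytes_emitted=0
After char 2 ('C'=2): chars_in_quartet=3 acc=0x13442 bytes_emitted=0
After char 3 ('B'=1): chars_in_quartet=4 acc=0x4D1081 -> emit 4D 10 81, reset; bytes_emitted=3
After char 4 ('y'=50): chars_in_quartet=1 acc=0x32 bytes_emitted=3
After char 5 ('w'=48): chars_in_quartet=2 acc=0xCB0 bytes_emitted=3
After char 6 ('b'=27): chars_in_quartet=3 acc=0x32C1B bytes_emitted=3
After char 7 ('t'=45): chars_in_quartet=4 acc=0xCB06ED -> emit CB 06 ED, reset; bytes_emitted=6
After char 8 ('X'=23): chars_in_quartet=1 acc=0x17 bytes_emitted=6
After char 9 ('Y'=24): chars_in_quartet=2 acc=0x5D8 bytes_emitted=6
After char 10 ('V'=21): chars_in_quartet=3 acc=0x17615 bytes_emitted=6
After char 11 ('i'=34): chars_in_quartet=4 acc=0x5D8562 -> emit 5D 85 62, reset; bytes_emitted=9
After char 12 ('F'=5): chars_in_quartet=1 acc=0x5 bytes_emitted=9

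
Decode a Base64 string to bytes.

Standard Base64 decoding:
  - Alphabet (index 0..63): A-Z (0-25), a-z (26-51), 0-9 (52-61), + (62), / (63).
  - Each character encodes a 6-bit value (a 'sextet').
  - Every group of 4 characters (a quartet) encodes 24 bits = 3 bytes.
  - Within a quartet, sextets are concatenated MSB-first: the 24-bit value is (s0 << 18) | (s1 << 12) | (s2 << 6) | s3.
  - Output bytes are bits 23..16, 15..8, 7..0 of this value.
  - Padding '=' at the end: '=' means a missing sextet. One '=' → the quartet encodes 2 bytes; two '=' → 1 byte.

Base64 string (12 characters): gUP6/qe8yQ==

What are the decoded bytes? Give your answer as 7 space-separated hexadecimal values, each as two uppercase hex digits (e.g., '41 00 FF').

Answer: 81 43 FA FE A7 BC C9

Derivation:
After char 0 ('g'=32): chars_in_quartet=1 acc=0x20 bytes_emitted=0
After char 1 ('U'=20): chars_in_quartet=2 acc=0x814 bytes_emitted=0
After char 2 ('P'=15): chars_in_quartet=3 acc=0x2050F bytes_emitted=0
After char 3 ('6'=58): chars_in_quartet=4 acc=0x8143FA -> emit 81 43 FA, reset; bytes_emitted=3
After char 4 ('/'=63): chars_in_quartet=1 acc=0x3F bytes_emitted=3
After char 5 ('q'=42): chars_in_quartet=2 acc=0xFEA bytes_emitted=3
After char 6 ('e'=30): chars_in_quartet=3 acc=0x3FA9E bytes_emitted=3
After char 7 ('8'=60): chars_in_quartet=4 acc=0xFEA7BC -> emit FE A7 BC, reset; bytes_emitted=6
After char 8 ('y'=50): chars_in_quartet=1 acc=0x32 bytes_emitted=6
After char 9 ('Q'=16): chars_in_quartet=2 acc=0xC90 bytes_emitted=6
Padding '==': partial quartet acc=0xC90 -> emit C9; bytes_emitted=7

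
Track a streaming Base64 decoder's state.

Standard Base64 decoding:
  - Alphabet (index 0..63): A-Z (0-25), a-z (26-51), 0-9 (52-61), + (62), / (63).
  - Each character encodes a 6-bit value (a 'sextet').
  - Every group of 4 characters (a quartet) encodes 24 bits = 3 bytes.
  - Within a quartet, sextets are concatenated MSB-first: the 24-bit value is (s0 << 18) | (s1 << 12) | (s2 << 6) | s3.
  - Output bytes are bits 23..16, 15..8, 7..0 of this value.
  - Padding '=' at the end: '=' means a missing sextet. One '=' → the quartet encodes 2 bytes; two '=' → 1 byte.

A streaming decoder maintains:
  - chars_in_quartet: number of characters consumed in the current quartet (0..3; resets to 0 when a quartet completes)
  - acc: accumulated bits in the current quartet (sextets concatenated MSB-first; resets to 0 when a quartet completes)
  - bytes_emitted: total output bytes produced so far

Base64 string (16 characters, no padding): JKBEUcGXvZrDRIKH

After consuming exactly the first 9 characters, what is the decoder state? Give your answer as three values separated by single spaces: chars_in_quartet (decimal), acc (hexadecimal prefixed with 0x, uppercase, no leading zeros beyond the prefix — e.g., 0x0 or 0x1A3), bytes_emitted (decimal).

Answer: 1 0x2F 6

Derivation:
After char 0 ('J'=9): chars_in_quartet=1 acc=0x9 bytes_emitted=0
After char 1 ('K'=10): chars_in_quartet=2 acc=0x24A bytes_emitted=0
After char 2 ('B'=1): chars_in_quartet=3 acc=0x9281 bytes_emitted=0
After char 3 ('E'=4): chars_in_quartet=4 acc=0x24A044 -> emit 24 A0 44, reset; bytes_emitted=3
After char 4 ('U'=20): chars_in_quartet=1 acc=0x14 bytes_emitted=3
After char 5 ('c'=28): chars_in_quartet=2 acc=0x51C bytes_emitted=3
After char 6 ('G'=6): chars_in_quartet=3 acc=0x14706 bytes_emitted=3
After char 7 ('X'=23): chars_in_quartet=4 acc=0x51C197 -> emit 51 C1 97, reset; bytes_emitted=6
After char 8 ('v'=47): chars_in_quartet=1 acc=0x2F bytes_emitted=6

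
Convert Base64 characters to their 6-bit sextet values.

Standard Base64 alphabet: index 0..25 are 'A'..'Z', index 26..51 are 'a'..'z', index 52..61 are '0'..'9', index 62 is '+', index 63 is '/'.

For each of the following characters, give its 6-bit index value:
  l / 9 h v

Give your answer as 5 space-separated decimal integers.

Answer: 37 63 61 33 47

Derivation:
'l': a..z range, 26 + ord('l') − ord('a') = 37
'/': index 63
'9': 0..9 range, 52 + ord('9') − ord('0') = 61
'h': a..z range, 26 + ord('h') − ord('a') = 33
'v': a..z range, 26 + ord('v') − ord('a') = 47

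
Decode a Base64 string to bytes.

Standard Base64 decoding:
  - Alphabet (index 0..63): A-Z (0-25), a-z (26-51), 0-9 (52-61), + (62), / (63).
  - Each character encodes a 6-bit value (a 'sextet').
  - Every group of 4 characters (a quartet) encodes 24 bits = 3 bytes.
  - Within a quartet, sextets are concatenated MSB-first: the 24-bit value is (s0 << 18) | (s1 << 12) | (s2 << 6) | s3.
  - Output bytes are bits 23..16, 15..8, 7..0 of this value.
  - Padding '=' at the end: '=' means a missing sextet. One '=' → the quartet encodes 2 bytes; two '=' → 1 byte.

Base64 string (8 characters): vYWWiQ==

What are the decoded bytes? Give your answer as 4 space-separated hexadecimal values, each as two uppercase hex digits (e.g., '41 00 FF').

After char 0 ('v'=47): chars_in_quartet=1 acc=0x2F bytes_emitted=0
After char 1 ('Y'=24): chars_in_quartet=2 acc=0xBD8 bytes_emitted=0
After char 2 ('W'=22): chars_in_quartet=3 acc=0x2F616 bytes_emitted=0
After char 3 ('W'=22): chars_in_quartet=4 acc=0xBD8596 -> emit BD 85 96, reset; bytes_emitted=3
After char 4 ('i'=34): chars_in_quartet=1 acc=0x22 bytes_emitted=3
After char 5 ('Q'=16): chars_in_quartet=2 acc=0x890 bytes_emitted=3
Padding '==': partial quartet acc=0x890 -> emit 89; bytes_emitted=4

Answer: BD 85 96 89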